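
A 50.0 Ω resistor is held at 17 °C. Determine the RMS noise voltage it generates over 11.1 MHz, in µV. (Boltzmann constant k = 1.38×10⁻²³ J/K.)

2.98 µV

T = 17 °C + 273.15 = 290.15 K
V_n = √(4kTRB)
4kTRB = 4 × 1.38×10⁻²³ × 290.15 × 5.00×10¹ × 1.11×10⁷ = 8.89×10⁻¹² V²
V_n = √(8.89×10⁻¹²) = 2.98×10⁻⁶ V = 2.98 µV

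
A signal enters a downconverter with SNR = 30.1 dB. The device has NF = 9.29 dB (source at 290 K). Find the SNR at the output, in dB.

By definition F = SNR_in/SNR_out, so in dB: SNR_out = SNR_in − NF
SNR_out = 30.1 − 9.29 = 20.81 dB

20.81 dB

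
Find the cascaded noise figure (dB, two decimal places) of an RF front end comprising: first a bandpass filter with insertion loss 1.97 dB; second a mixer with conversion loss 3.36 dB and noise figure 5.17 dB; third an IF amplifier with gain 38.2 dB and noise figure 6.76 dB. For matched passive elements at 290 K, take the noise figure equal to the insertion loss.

12.54 dB

Convert to linear (a loss of L dB is a gain of −L dB): F_i = 10^(NF_i/10), G_i = 10^(G_i,dB/10)
  Stage 1: F_1 = 10^(1.97/10) = 1.574, G_1 = 10^(−1.97/10) = 0.6353
  Stage 2: F_2 = 10^(5.17/10) = 3.289, G_2 = 10^(−3.36/10) = 0.4613
  Stage 3: F_3 = 10^(6.76/10) = 4.742, G_3 = 10^(38.2/10) = 6607
Friis cascade:
  F = 1.574 + (3.289 − 1)/0.6353 + (4.742 − 1)/0.2931 = 17.94
NF = 10 log₁₀(17.94) = 12.54 dB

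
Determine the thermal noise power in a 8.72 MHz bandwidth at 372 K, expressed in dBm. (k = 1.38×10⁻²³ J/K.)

−103.5 dBm

P_n = kTB = 1.38×10⁻²³ × 372 × 8.72×10⁶ = 4.48×10⁻¹⁴ W
In dBm: 10 log₁₀(4.48×10⁻¹⁴ / 10⁻³) = −103.5 dBm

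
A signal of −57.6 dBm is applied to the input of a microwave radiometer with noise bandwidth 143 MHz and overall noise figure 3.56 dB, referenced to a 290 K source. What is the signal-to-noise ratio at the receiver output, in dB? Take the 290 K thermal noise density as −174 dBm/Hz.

Noise floor: N = −174 + 10 log₁₀(B) + NF
10 log₁₀(1.43×10⁸) = 81.55 dB
N = −174 + 81.55 + 3.56 = −88.89 dBm
SNR = P_sig − N = −57.6 − (−88.89) = 31.29 dB → 31.3 dB

31.3 dB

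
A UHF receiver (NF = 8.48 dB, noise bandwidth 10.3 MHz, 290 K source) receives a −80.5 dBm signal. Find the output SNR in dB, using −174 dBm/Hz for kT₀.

Noise floor: N = −174 + 10 log₁₀(B) + NF
10 log₁₀(1.03×10⁷) = 70.13 dB
N = −174 + 70.13 + 8.48 = −95.39 dBm
SNR = P_sig − N = −80.5 − (−95.39) = 14.89 dB → 14.9 dB

14.9 dB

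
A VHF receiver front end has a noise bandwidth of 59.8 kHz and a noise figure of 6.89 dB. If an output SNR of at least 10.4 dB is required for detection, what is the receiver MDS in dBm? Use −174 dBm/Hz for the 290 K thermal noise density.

Sensitivity = −174 + 10 log₁₀(B) + NF + SNR_min
= −174 + 47.77 + 6.89 + 10.4
= −108.94 dBm → −108.9 dBm

−108.9 dBm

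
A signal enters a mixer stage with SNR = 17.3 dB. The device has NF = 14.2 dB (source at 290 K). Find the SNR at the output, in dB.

By definition F = SNR_in/SNR_out, so in dB: SNR_out = SNR_in − NF
SNR_out = 17.3 − 14.2 = 3.1 dB

3.1 dB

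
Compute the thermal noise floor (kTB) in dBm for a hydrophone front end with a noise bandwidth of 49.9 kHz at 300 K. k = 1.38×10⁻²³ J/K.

P_n = kTB = 1.38×10⁻²³ × 300 × 4.99×10⁴ = 2.07×10⁻¹⁶ W
In dBm: 10 log₁₀(2.07×10⁻¹⁶ / 10⁻³) = −126.8 dBm

−126.8 dBm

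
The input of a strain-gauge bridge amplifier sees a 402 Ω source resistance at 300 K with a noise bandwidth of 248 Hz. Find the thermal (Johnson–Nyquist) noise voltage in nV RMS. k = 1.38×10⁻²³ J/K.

40.6 nV

V_n = √(4kTRB)
4kTRB = 4 × 1.38×10⁻²³ × 300 × 4.02×10² × 2.48×10² = 1.65×10⁻¹⁵ V²
V_n = √(1.65×10⁻¹⁵) = 4.06×10⁻⁸ V = 40.6 nV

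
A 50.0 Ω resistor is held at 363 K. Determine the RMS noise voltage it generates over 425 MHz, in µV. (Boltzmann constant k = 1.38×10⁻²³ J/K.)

20.6 µV

V_n = √(4kTRB)
4kTRB = 4 × 1.38×10⁻²³ × 363 × 5.00×10¹ × 4.25×10⁸ = 4.26×10⁻¹⁰ V²
V_n = √(4.26×10⁻¹⁰) = 2.06×10⁻⁵ V = 20.6 µV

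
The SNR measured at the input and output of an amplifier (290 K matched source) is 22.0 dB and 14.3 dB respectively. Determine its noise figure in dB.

NF (dB) = SNR_in(dB) − SNR_out(dB) when the source is at T₀
NF = 22.0 − 14.3 = 7.7 dB

7.7 dB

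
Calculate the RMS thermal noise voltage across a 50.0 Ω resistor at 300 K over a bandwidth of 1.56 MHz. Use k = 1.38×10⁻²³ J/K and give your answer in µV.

1.14 µV

V_n = √(4kTRB)
4kTRB = 4 × 1.38×10⁻²³ × 300 × 5.00×10¹ × 1.56×10⁶ = 1.29×10⁻¹² V²
V_n = √(1.29×10⁻¹²) = 1.14×10⁻⁶ V = 1.14 µV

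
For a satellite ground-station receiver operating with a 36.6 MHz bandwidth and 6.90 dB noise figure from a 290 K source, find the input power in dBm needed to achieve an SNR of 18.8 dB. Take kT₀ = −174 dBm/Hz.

−72.7 dBm

Sensitivity = −174 + 10 log₁₀(B) + NF + SNR_min
= −174 + 75.63 + 6.90 + 18.8
= −72.67 dBm → −72.7 dBm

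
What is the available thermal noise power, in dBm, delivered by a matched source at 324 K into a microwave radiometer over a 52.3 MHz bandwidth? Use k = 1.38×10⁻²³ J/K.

P_n = kTB = 1.38×10⁻²³ × 324 × 5.23×10⁷ = 2.34×10⁻¹³ W
In dBm: 10 log₁₀(2.34×10⁻¹³ / 10⁻³) = −96.3 dBm

−96.3 dBm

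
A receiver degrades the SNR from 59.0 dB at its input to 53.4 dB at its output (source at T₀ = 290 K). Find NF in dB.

NF (dB) = SNR_in(dB) − SNR_out(dB) when the source is at T₀
NF = 59.0 − 53.4 = 5.6 dB

5.6 dB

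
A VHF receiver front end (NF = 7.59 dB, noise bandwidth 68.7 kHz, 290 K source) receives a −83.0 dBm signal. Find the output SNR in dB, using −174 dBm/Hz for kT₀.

35.0 dB

Noise floor: N = −174 + 10 log₁₀(B) + NF
10 log₁₀(6.87×10⁴) = 48.37 dB
N = −174 + 48.37 + 7.59 = −118.04 dBm
SNR = P_sig − N = −83.0 − (−118.04) = 35.04 dB → 35.0 dB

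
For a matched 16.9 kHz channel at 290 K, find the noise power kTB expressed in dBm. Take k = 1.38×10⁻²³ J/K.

P_n = kTB = 1.38×10⁻²³ × 290 × 1.69×10⁴ = 6.76×10⁻¹⁷ W
In dBm: 10 log₁₀(6.76×10⁻¹⁷ / 10⁻³) = −131.7 dBm

−131.7 dBm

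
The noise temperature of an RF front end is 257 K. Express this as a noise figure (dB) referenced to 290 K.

2.76 dB

F = 1 + T_e/T₀ = 1 + 257/290 = 1.88621
NF = 10 log₁₀(1.88621) = 2.76 dB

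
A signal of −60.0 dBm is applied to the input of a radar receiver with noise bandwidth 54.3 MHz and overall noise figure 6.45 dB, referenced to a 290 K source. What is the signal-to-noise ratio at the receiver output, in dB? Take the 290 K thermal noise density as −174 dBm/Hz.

30.2 dB

Noise floor: N = −174 + 10 log₁₀(B) + NF
10 log₁₀(5.43×10⁷) = 77.35 dB
N = −174 + 77.35 + 6.45 = −90.20 dBm
SNR = P_sig − N = −60.0 − (−90.20) = 30.20 dB → 30.2 dB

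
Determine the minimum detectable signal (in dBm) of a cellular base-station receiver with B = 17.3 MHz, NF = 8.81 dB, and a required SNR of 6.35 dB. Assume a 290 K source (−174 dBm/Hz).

Sensitivity = −174 + 10 log₁₀(B) + NF + SNR_min
= −174 + 72.38 + 8.81 + 6.35
= −86.46 dBm → −86.5 dBm

−86.5 dBm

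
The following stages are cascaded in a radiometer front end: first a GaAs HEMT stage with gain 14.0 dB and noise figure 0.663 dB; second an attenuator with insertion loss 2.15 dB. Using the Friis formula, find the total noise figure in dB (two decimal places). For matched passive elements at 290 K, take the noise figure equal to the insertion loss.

0.76 dB

Convert to linear (a loss of L dB is a gain of −L dB): F_i = 10^(NF_i/10), G_i = 10^(G_i,dB/10)
  Stage 1: F_1 = 10^(0.663/10) = 1.165, G_1 = 10^(14.0/10) = 25.12
  Stage 2: F_2 = 10^(2.15/10) = 1.641, G_2 = 10^(−2.15/10) = 0.6095
Friis cascade:
  F = 1.165 + (1.641 − 1)/25.12 = 1.190
NF = 10 log₁₀(1.190) = 0.76 dB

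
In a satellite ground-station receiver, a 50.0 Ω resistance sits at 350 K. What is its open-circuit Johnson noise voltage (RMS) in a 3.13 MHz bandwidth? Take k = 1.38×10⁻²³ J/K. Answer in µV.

V_n = √(4kTRB)
4kTRB = 4 × 1.38×10⁻²³ × 350 × 5.00×10¹ × 3.13×10⁶ = 3.02×10⁻¹² V²
V_n = √(3.02×10⁻¹²) = 1.74×10⁻⁶ V = 1.74 µV

1.74 µV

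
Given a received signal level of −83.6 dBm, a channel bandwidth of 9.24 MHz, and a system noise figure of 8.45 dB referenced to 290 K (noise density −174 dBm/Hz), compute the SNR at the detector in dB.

12.3 dB

Noise floor: N = −174 + 10 log₁₀(B) + NF
10 log₁₀(9.24×10⁶) = 69.66 dB
N = −174 + 69.66 + 8.45 = −95.89 dBm
SNR = P_sig − N = −83.6 − (−95.89) = 12.29 dB → 12.3 dB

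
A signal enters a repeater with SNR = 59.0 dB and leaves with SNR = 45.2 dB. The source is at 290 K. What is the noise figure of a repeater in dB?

NF (dB) = SNR_in(dB) − SNR_out(dB) when the source is at T₀
NF = 59.0 − 45.2 = 13.8 dB

13.8 dB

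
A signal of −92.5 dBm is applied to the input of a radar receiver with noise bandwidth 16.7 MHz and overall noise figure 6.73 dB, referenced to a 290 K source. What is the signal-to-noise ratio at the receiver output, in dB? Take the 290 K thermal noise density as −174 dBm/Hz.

Noise floor: N = −174 + 10 log₁₀(B) + NF
10 log₁₀(1.67×10⁷) = 72.23 dB
N = −174 + 72.23 + 6.73 = −95.04 dBm
SNR = P_sig − N = −92.5 − (−95.04) = 2.54 dB → 2.5 dB

2.5 dB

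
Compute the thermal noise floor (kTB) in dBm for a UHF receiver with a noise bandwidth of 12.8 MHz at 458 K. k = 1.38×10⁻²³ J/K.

P_n = kTB = 1.38×10⁻²³ × 458 × 1.28×10⁷ = 8.09×10⁻¹⁴ W
In dBm: 10 log₁₀(8.09×10⁻¹⁴ / 10⁻³) = −100.9 dBm

−100.9 dBm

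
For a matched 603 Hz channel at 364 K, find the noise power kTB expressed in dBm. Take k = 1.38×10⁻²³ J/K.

P_n = kTB = 1.38×10⁻²³ × 364 × 6.03×10² = 3.03×10⁻¹⁸ W
In dBm: 10 log₁₀(3.03×10⁻¹⁸ / 10⁻³) = −145.2 dBm

−145.2 dBm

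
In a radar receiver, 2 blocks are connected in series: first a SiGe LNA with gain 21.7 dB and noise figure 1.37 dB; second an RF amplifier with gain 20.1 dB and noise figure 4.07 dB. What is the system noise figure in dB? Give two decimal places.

Convert to linear (a loss of L dB is a gain of −L dB): F_i = 10^(NF_i/10), G_i = 10^(G_i,dB/10)
  Stage 1: F_1 = 10^(1.37/10) = 1.371, G_1 = 10^(21.7/10) = 147.9
  Stage 2: F_2 = 10^(4.07/10) = 2.553, G_2 = 10^(20.1/10) = 102.3
Friis cascade:
  F = 1.371 + (2.553 − 1)/147.9 = 1.381
NF = 10 log₁₀(1.381) = 1.40 dB

1.40 dB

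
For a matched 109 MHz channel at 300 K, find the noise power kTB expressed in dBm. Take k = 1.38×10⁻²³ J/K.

P_n = kTB = 1.38×10⁻²³ × 300 × 1.09×10⁸ = 4.51×10⁻¹³ W
In dBm: 10 log₁₀(4.51×10⁻¹³ / 10⁻³) = −93.5 dBm

−93.5 dBm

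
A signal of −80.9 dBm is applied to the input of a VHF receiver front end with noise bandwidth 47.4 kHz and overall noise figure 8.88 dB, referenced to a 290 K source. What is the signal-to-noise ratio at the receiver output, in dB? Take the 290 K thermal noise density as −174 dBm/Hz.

Noise floor: N = −174 + 10 log₁₀(B) + NF
10 log₁₀(4.74×10⁴) = 46.76 dB
N = −174 + 46.76 + 8.88 = −118.36 dBm
SNR = P_sig − N = −80.9 − (−118.36) = 37.46 dB → 37.5 dB

37.5 dB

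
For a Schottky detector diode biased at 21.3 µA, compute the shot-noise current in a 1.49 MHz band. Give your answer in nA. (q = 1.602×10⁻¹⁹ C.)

I_n = √(2qI·B)
2qI·B = 2 × 1.602×10⁻¹⁹ × 2.13×10⁻⁵ × 1.49×10⁶ = 1.02×10⁻¹⁷ A²
I_n = √(1.02×10⁻¹⁷) = 3.19×10⁻⁹ A = 3.19 nA

3.19 nA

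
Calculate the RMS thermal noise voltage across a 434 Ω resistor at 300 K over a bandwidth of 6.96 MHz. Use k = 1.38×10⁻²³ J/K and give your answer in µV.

7.07 µV

V_n = √(4kTRB)
4kTRB = 4 × 1.38×10⁻²³ × 300 × 4.34×10² × 6.96×10⁶ = 5.00×10⁻¹¹ V²
V_n = √(5.00×10⁻¹¹) = 7.07×10⁻⁶ V = 7.07 µV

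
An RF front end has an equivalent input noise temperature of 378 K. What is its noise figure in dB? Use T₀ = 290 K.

F = 1 + T_e/T₀ = 1 + 378/290 = 2.30345
NF = 10 log₁₀(2.30345) = 3.62 dB

3.62 dB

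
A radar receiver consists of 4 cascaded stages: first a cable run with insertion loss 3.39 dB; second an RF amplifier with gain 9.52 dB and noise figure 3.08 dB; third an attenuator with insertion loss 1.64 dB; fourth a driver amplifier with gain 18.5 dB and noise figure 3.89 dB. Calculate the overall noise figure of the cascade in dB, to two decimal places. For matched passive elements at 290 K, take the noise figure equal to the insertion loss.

7.04 dB

Convert to linear (a loss of L dB is a gain of −L dB): F_i = 10^(NF_i/10), G_i = 10^(G_i,dB/10)
  Stage 1: F_1 = 10^(3.39/10) = 2.183, G_1 = 10^(−3.39/10) = 0.4581
  Stage 2: F_2 = 10^(3.08/10) = 2.032, G_2 = 10^(9.52/10) = 8.954
  Stage 3: F_3 = 10^(1.64/10) = 1.459, G_3 = 10^(−1.64/10) = 0.6855
  Stage 4: F_4 = 10^(3.89/10) = 2.449, G_4 = 10^(18.5/10) = 70.79
Friis cascade:
  F = 2.183 + (2.032 − 1)/0.4581 + (1.459 − 1)/4.102 + (2.449 − 1)/2.812 = 5.063
NF = 10 log₁₀(5.063) = 7.04 dB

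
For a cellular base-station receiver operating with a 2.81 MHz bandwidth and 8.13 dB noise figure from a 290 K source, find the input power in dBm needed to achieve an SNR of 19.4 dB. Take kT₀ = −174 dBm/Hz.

Sensitivity = −174 + 10 log₁₀(B) + NF + SNR_min
= −174 + 64.49 + 8.13 + 19.4
= −81.98 dBm → −82.0 dBm

−82.0 dBm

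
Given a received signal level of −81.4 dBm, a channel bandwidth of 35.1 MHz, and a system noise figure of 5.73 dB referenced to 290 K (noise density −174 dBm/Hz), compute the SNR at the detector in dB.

11.4 dB

Noise floor: N = −174 + 10 log₁₀(B) + NF
10 log₁₀(3.51×10⁷) = 75.45 dB
N = −174 + 75.45 + 5.73 = −92.82 dBm
SNR = P_sig − N = −81.4 − (−92.82) = 11.42 dB → 11.4 dB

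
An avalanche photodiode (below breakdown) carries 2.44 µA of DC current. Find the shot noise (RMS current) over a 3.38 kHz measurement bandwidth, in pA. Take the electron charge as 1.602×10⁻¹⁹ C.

51.4 pA

I_n = √(2qI·B)
2qI·B = 2 × 1.602×10⁻¹⁹ × 2.44×10⁻⁶ × 3.38×10³ = 2.64×10⁻²¹ A²
I_n = √(2.64×10⁻²¹) = 5.14×10⁻¹¹ A = 51.4 pA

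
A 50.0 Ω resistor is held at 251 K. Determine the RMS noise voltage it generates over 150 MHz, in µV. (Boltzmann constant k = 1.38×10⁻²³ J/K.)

V_n = √(4kTRB)
4kTRB = 4 × 1.38×10⁻²³ × 251 × 5.00×10¹ × 1.50×10⁸ = 1.04×10⁻¹⁰ V²
V_n = √(1.04×10⁻¹⁰) = 1.02×10⁻⁵ V = 10.2 µV

10.2 µV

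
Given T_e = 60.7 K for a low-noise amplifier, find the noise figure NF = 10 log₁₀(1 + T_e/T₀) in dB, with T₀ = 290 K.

0.825 dB

F = 1 + T_e/T₀ = 1 + 60.7/290 = 1.20931
NF = 10 log₁₀(1.20931) = 0.825 dB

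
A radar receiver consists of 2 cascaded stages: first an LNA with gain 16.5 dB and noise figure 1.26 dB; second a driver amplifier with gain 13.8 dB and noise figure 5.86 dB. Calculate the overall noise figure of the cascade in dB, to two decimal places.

1.46 dB

Convert to linear (a loss of L dB is a gain of −L dB): F_i = 10^(NF_i/10), G_i = 10^(G_i,dB/10)
  Stage 1: F_1 = 10^(1.26/10) = 1.337, G_1 = 10^(16.5/10) = 44.67
  Stage 2: F_2 = 10^(5.86/10) = 3.855, G_2 = 10^(13.8/10) = 23.99
Friis cascade:
  F = 1.337 + (3.855 − 1)/44.67 = 1.401
NF = 10 log₁₀(1.401) = 1.46 dB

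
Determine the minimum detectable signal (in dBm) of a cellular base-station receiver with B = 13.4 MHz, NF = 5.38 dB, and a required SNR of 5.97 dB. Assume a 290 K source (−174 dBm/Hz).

Sensitivity = −174 + 10 log₁₀(B) + NF + SNR_min
= −174 + 71.27 + 5.38 + 5.97
= −91.38 dBm → −91.4 dBm

−91.4 dBm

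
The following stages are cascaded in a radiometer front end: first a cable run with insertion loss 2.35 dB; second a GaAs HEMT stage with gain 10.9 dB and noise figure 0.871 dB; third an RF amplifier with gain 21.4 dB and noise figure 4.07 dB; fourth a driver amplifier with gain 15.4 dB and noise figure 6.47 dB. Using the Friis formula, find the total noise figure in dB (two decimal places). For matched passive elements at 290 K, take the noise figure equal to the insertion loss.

Convert to linear (a loss of L dB is a gain of −L dB): F_i = 10^(NF_i/10), G_i = 10^(G_i,dB/10)
  Stage 1: F_1 = 10^(2.35/10) = 1.718, G_1 = 10^(−2.35/10) = 0.5821
  Stage 2: F_2 = 10^(0.871/10) = 1.222, G_2 = 10^(10.9/10) = 12.30
  Stage 3: F_3 = 10^(4.07/10) = 2.553, G_3 = 10^(21.4/10) = 138.0
  Stage 4: F_4 = 10^(6.47/10) = 4.436, G_4 = 10^(15.4/10) = 34.67
Friis cascade:
  F = 1.718 + (1.222 − 1)/0.5821 + (2.553 − 1)/7.161 + (4.436 − 1)/988.6 = 2.320
NF = 10 log₁₀(2.320) = 3.65 dB

3.65 dB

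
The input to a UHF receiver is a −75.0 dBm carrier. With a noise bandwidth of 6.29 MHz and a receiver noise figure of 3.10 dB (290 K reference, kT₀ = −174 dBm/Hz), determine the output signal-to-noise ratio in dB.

27.9 dB

Noise floor: N = −174 + 10 log₁₀(B) + NF
10 log₁₀(6.29×10⁶) = 67.99 dB
N = −174 + 67.99 + 3.10 = −102.91 dBm
SNR = P_sig − N = −75.0 − (−102.91) = 27.91 dB → 27.9 dB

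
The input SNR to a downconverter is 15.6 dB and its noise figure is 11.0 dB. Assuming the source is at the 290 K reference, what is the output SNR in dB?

By definition F = SNR_in/SNR_out, so in dB: SNR_out = SNR_in − NF
SNR_out = 15.6 − 11.0 = 4.6 dB

4.6 dB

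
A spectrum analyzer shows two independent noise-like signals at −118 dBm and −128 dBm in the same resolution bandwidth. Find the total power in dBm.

Convert to linear, add, convert back:
P₁ = 1.58×10⁻¹⁵ W, P₂ = 1.58×10⁻¹⁶ W
P_tot = 1.74×10⁻¹⁵ W → 10 log₁₀(P_tot / 10⁻³) = −117.6 dBm

−117.6 dBm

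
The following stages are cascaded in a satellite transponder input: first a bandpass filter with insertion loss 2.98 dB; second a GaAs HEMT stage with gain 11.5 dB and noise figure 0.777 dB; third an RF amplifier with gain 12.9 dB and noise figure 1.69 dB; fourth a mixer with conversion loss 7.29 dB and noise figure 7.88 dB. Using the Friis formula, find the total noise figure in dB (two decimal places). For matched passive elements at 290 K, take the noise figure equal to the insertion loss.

3.94 dB

Convert to linear (a loss of L dB is a gain of −L dB): F_i = 10^(NF_i/10), G_i = 10^(G_i,dB/10)
  Stage 1: F_1 = 10^(2.98/10) = 1.986, G_1 = 10^(−2.98/10) = 0.5035
  Stage 2: F_2 = 10^(0.777/10) = 1.196, G_2 = 10^(11.5/10) = 14.13
  Stage 3: F_3 = 10^(1.69/10) = 1.476, G_3 = 10^(12.9/10) = 19.50
  Stage 4: F_4 = 10^(7.88/10) = 6.138, G_4 = 10^(−7.29/10) = 0.1866
Friis cascade:
  F = 1.986 + (1.196 − 1)/0.5035 + (1.476 − 1)/7.112 + (6.138 − 1)/138.7 = 2.479
NF = 10 log₁₀(2.479) = 3.94 dB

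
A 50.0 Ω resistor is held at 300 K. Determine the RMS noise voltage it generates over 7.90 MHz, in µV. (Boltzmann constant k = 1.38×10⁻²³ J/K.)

V_n = √(4kTRB)
4kTRB = 4 × 1.38×10⁻²³ × 300 × 5.00×10¹ × 7.90×10⁶ = 6.54×10⁻¹² V²
V_n = √(6.54×10⁻¹²) = 2.56×10⁻⁶ V = 2.56 µV

2.56 µV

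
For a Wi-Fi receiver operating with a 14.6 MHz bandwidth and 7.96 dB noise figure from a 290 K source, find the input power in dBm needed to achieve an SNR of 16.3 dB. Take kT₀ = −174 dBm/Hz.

−78.1 dBm

Sensitivity = −174 + 10 log₁₀(B) + NF + SNR_min
= −174 + 71.64 + 7.96 + 16.3
= −78.10 dBm → −78.1 dBm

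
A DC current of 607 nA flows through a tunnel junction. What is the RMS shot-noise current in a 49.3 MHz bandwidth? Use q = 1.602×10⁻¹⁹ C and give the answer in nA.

I_n = √(2qI·B)
2qI·B = 2 × 1.602×10⁻¹⁹ × 6.07×10⁻⁷ × 4.93×10⁷ = 9.59×10⁻¹⁸ A²
I_n = √(9.59×10⁻¹⁸) = 3.10×10⁻⁹ A = 3.10 nA

3.10 nA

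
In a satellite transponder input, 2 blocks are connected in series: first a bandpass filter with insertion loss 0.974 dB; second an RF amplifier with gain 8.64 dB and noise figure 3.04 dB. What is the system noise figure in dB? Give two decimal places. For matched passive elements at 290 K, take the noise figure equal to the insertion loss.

4.01 dB

Convert to linear (a loss of L dB is a gain of −L dB): F_i = 10^(NF_i/10), G_i = 10^(G_i,dB/10)
  Stage 1: F_1 = 10^(0.974/10) = 1.251, G_1 = 10^(−0.974/10) = 0.7991
  Stage 2: F_2 = 10^(3.04/10) = 2.014, G_2 = 10^(8.64/10) = 7.311
Friis cascade:
  F = 1.251 + (2.014 − 1)/0.7991 = 2.520
NF = 10 log₁₀(2.520) = 4.01 dB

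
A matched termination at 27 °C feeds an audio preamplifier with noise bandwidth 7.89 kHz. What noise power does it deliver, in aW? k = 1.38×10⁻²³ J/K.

T = 27 °C + 273.15 = 300.15 K
P_n = kTB = 1.38×10⁻²³ × 300.15 × 7.89×10³ = 3.27×10⁻¹⁷ W = 32.7 aW

32.7 aW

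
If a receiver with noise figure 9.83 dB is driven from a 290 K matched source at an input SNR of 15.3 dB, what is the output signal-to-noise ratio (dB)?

5.47 dB

By definition F = SNR_in/SNR_out, so in dB: SNR_out = SNR_in − NF
SNR_out = 15.3 − 9.83 = 5.47 dB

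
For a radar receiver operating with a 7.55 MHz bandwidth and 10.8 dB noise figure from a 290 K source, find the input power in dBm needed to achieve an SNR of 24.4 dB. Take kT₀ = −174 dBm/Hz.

Sensitivity = −174 + 10 log₁₀(B) + NF + SNR_min
= −174 + 68.78 + 10.8 + 24.4
= −70.02 dBm → −70.0 dBm

−70.0 dBm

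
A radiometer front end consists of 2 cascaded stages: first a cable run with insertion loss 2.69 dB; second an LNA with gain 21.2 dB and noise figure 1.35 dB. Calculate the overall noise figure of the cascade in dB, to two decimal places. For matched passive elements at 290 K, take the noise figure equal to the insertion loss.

4.04 dB

Convert to linear (a loss of L dB is a gain of −L dB): F_i = 10^(NF_i/10), G_i = 10^(G_i,dB/10)
  Stage 1: F_1 = 10^(2.69/10) = 1.858, G_1 = 10^(−2.69/10) = 0.5383
  Stage 2: F_2 = 10^(1.35/10) = 1.365, G_2 = 10^(21.2/10) = 131.8
Friis cascade:
  F = 1.858 + (1.365 − 1)/0.5383 = 2.535
NF = 10 log₁₀(2.535) = 4.04 dB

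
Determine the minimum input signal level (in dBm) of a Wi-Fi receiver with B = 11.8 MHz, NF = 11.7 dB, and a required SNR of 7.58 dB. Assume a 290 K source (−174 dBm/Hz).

−84.0 dBm

Sensitivity = −174 + 10 log₁₀(B) + NF + SNR_min
= −174 + 70.72 + 11.7 + 7.58
= −84.00 dBm → −84.0 dBm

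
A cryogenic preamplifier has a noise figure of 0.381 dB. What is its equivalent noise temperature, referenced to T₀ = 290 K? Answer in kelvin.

F = 10^(0.381/10) = 1.09169
T_e = (F − 1)·T₀ = (1.09169 − 1) × 290 = 26.6 K

26.6 K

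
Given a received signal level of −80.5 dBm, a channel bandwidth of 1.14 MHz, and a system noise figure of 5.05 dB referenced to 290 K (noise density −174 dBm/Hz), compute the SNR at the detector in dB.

Noise floor: N = −174 + 10 log₁₀(B) + NF
10 log₁₀(1.14×10⁶) = 60.57 dB
N = −174 + 60.57 + 5.05 = −108.38 dBm
SNR = P_sig − N = −80.5 − (−108.38) = 27.88 dB → 27.9 dB

27.9 dB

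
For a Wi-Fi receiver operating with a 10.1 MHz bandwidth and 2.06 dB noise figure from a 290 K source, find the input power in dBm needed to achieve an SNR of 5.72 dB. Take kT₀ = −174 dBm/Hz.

Sensitivity = −174 + 10 log₁₀(B) + NF + SNR_min
= −174 + 70.04 + 2.06 + 5.72
= −96.18 dBm → −96.2 dBm

−96.2 dBm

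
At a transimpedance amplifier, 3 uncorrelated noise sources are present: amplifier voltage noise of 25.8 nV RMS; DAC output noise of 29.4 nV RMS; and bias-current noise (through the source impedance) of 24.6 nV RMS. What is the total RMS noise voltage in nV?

Uncorrelated sources add in power (mean-square): V_tot = √(ΣV_i²)
V_tot = √[(2.58×10⁻⁸)² + (2.94×10⁻⁸)² + (2.46×10⁻⁸)²] = 4.62×10⁻⁸ V = 46.2 nV

46.2 nV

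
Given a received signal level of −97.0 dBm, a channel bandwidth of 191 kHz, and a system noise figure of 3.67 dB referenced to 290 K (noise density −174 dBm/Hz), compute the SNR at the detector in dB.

20.5 dB

Noise floor: N = −174 + 10 log₁₀(B) + NF
10 log₁₀(1.91×10⁵) = 52.81 dB
N = −174 + 52.81 + 3.67 = −117.52 dBm
SNR = P_sig − N = −97.0 − (−117.52) = 20.52 dB → 20.5 dB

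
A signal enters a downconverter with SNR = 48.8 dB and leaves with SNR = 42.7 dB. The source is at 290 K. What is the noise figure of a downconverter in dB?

6.1 dB

NF (dB) = SNR_in(dB) − SNR_out(dB) when the source is at T₀
NF = 48.8 − 42.7 = 6.1 dB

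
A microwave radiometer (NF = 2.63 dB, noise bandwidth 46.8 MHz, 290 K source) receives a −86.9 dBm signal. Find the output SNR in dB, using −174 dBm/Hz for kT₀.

Noise floor: N = −174 + 10 log₁₀(B) + NF
10 log₁₀(4.68×10⁷) = 76.7 dB
N = −174 + 76.7 + 2.63 = −94.67 dBm
SNR = P_sig − N = −86.9 − (−94.67) = 7.77 dB → 7.8 dB

7.8 dB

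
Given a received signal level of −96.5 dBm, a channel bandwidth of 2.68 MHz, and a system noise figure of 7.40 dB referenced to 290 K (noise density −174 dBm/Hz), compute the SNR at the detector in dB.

5.8 dB

Noise floor: N = −174 + 10 log₁₀(B) + NF
10 log₁₀(2.68×10⁶) = 64.28 dB
N = −174 + 64.28 + 7.40 = −102.32 dBm
SNR = P_sig − N = −96.5 − (−102.32) = 5.82 dB → 5.8 dB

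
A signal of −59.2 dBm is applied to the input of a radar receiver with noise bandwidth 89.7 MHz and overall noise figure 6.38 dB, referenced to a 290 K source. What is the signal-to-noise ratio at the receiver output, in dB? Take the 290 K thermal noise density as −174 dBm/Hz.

28.9 dB

Noise floor: N = −174 + 10 log₁₀(B) + NF
10 log₁₀(8.97×10⁷) = 79.53 dB
N = −174 + 79.53 + 6.38 = −88.09 dBm
SNR = P_sig − N = −59.2 − (−88.09) = 28.89 dB → 28.9 dB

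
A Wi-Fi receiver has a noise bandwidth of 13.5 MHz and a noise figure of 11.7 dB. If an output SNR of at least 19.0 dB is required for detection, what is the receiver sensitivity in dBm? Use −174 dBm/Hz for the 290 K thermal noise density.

Sensitivity = −174 + 10 log₁₀(B) + NF + SNR_min
= −174 + 71.3 + 11.7 + 19.0
= −72.0 dBm → −72.0 dBm

−72.0 dBm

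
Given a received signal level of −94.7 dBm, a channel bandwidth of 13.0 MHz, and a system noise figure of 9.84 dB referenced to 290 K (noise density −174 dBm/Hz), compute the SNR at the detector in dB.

Noise floor: N = −174 + 10 log₁₀(B) + NF
10 log₁₀(1.30×10⁷) = 71.14 dB
N = −174 + 71.14 + 9.84 = −93.02 dBm
SNR = P_sig − N = −94.7 − (−93.02) = −1.68 dB → −1.7 dB

−1.7 dB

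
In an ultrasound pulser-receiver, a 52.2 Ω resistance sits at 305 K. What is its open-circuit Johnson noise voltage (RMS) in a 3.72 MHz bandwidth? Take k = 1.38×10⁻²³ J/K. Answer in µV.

1.81 µV

V_n = √(4kTRB)
4kTRB = 4 × 1.38×10⁻²³ × 305 × 5.22×10¹ × 3.72×10⁶ = 3.27×10⁻¹² V²
V_n = √(3.27×10⁻¹²) = 1.81×10⁻⁶ V = 1.81 µV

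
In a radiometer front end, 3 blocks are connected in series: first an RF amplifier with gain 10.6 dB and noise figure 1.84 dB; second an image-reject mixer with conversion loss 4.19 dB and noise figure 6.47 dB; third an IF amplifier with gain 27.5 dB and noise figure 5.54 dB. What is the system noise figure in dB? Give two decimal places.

Convert to linear (a loss of L dB is a gain of −L dB): F_i = 10^(NF_i/10), G_i = 10^(G_i,dB/10)
  Stage 1: F_1 = 10^(1.84/10) = 1.528, G_1 = 10^(10.6/10) = 11.48
  Stage 2: F_2 = 10^(6.47/10) = 4.436, G_2 = 10^(−4.19/10) = 0.3811
  Stage 3: F_3 = 10^(5.54/10) = 3.581, G_3 = 10^(27.5/10) = 562.3
Friis cascade:
  F = 1.528 + (4.436 − 1)/11.48 + (3.581 − 1)/4.375 = 2.417
NF = 10 log₁₀(2.417) = 3.83 dB

3.83 dB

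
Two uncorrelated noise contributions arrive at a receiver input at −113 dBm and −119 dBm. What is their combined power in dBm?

−112.0 dBm

Convert to linear, add, convert back:
P₁ = 5.01×10⁻¹⁵ W, P₂ = 1.26×10⁻¹⁵ W
P_tot = 6.27×10⁻¹⁵ W → 10 log₁₀(P_tot / 10⁻³) = −112.0 dBm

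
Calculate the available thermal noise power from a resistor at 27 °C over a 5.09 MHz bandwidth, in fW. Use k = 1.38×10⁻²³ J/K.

21.1 fW

T = 27 °C + 273.15 = 300.15 K
P_n = kTB = 1.38×10⁻²³ × 300.15 × 5.09×10⁶ = 2.11×10⁻¹⁴ W = 21.1 fW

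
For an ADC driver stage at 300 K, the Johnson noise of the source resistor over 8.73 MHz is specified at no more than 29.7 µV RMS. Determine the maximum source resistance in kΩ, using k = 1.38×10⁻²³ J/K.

6.10 kΩ

Johnson–Nyquist: V_n = √(4kTRB) ⇒ R = V_n² / (4kTB)
4kTB = 4 × 1.38×10⁻²³ × 300 × 8.73×10⁶ = 1.45×10⁻¹³
R = (2.97×10⁻⁵)² / 1.45×10⁻¹³ = 6.10×10³ Ω = 6.10 kΩ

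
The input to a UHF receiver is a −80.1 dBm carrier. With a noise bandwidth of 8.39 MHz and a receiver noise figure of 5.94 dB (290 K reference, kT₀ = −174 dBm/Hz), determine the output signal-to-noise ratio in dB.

18.7 dB

Noise floor: N = −174 + 10 log₁₀(B) + NF
10 log₁₀(8.39×10⁶) = 69.24 dB
N = −174 + 69.24 + 5.94 = −98.82 dBm
SNR = P_sig − N = −80.1 − (−98.82) = 18.72 dB → 18.7 dB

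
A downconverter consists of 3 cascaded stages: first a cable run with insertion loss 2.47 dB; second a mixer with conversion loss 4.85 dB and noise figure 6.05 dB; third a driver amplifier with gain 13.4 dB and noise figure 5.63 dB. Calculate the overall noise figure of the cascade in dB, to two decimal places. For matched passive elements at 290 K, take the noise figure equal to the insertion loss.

Convert to linear (a loss of L dB is a gain of −L dB): F_i = 10^(NF_i/10), G_i = 10^(G_i,dB/10)
  Stage 1: F_1 = 10^(2.47/10) = 1.766, G_1 = 10^(−2.47/10) = 0.5662
  Stage 2: F_2 = 10^(6.05/10) = 4.027, G_2 = 10^(−4.85/10) = 0.3273
  Stage 3: F_3 = 10^(5.63/10) = 3.656, G_3 = 10^(13.4/10) = 21.88
Friis cascade:
  F = 1.766 + (4.027 − 1)/0.5662 + (3.656 − 1)/0.1854 = 21.44
NF = 10 log₁₀(21.44) = 13.31 dB

13.31 dB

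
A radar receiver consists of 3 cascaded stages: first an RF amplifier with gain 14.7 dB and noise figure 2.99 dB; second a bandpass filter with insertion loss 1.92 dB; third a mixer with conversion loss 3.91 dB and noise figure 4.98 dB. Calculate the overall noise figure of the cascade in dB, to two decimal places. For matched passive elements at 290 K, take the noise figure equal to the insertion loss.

Convert to linear (a loss of L dB is a gain of −L dB): F_i = 10^(NF_i/10), G_i = 10^(G_i,dB/10)
  Stage 1: F_1 = 10^(2.99/10) = 1.991, G_1 = 10^(14.7/10) = 29.51
  Stage 2: F_2 = 10^(1.92/10) = 1.556, G_2 = 10^(−1.92/10) = 0.6427
  Stage 3: F_3 = 10^(4.98/10) = 3.148, G_3 = 10^(−3.91/10) = 0.4064
Friis cascade:
  F = 1.991 + (1.556 − 1)/29.51 + (3.148 − 1)/18.97 = 2.123
NF = 10 log₁₀(2.123) = 3.27 dB

3.27 dB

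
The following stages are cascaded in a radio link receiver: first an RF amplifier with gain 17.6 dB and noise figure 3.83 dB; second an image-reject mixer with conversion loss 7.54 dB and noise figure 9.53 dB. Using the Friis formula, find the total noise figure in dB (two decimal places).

4.07 dB

Convert to linear (a loss of L dB is a gain of −L dB): F_i = 10^(NF_i/10), G_i = 10^(G_i,dB/10)
  Stage 1: F_1 = 10^(3.83/10) = 2.415, G_1 = 10^(17.6/10) = 57.54
  Stage 2: F_2 = 10^(9.53/10) = 8.974, G_2 = 10^(−7.54/10) = 0.1762
Friis cascade:
  F = 2.415 + (8.974 − 1)/57.54 = 2.554
NF = 10 log₁₀(2.554) = 4.07 dB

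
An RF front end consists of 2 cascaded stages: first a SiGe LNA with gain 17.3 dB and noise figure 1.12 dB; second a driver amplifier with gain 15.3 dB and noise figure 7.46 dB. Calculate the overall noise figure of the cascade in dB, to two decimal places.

Convert to linear (a loss of L dB is a gain of −L dB): F_i = 10^(NF_i/10), G_i = 10^(G_i,dB/10)
  Stage 1: F_1 = 10^(1.12/10) = 1.294, G_1 = 10^(17.3/10) = 53.70
  Stage 2: F_2 = 10^(7.46/10) = 5.572, G_2 = 10^(15.3/10) = 33.88
Friis cascade:
  F = 1.294 + (5.572 − 1)/53.70 = 1.379
NF = 10 log₁₀(1.379) = 1.40 dB

1.40 dB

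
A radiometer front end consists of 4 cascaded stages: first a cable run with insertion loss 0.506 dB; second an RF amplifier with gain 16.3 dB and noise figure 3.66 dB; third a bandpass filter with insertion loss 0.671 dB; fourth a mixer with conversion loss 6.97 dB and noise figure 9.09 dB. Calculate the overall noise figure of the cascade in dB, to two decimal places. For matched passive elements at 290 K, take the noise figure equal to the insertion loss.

4.52 dB

Convert to linear (a loss of L dB is a gain of −L dB): F_i = 10^(NF_i/10), G_i = 10^(G_i,dB/10)
  Stage 1: F_1 = 10^(0.506/10) = 1.124, G_1 = 10^(−0.506/10) = 0.8900
  Stage 2: F_2 = 10^(3.66/10) = 2.323, G_2 = 10^(16.3/10) = 42.66
  Stage 3: F_3 = 10^(0.671/10) = 1.167, G_3 = 10^(−0.671/10) = 0.8568
  Stage 4: F_4 = 10^(9.09/10) = 8.110, G_4 = 10^(−6.97/10) = 0.2009
Friis cascade:
  F = 1.124 + (2.323 − 1)/0.8900 + (1.167 − 1)/37.97 + (8.110 − 1)/32.53 = 2.833
NF = 10 log₁₀(2.833) = 4.52 dB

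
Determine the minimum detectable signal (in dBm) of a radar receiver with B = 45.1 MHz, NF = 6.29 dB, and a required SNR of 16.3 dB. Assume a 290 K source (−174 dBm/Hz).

Sensitivity = −174 + 10 log₁₀(B) + NF + SNR_min
= −174 + 76.54 + 6.29 + 16.3
= −74.87 dBm → −74.9 dBm

−74.9 dBm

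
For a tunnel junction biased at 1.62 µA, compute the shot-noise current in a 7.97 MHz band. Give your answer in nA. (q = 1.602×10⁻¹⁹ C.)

2.03 nA

I_n = √(2qI·B)
2qI·B = 2 × 1.602×10⁻¹⁹ × 1.62×10⁻⁶ × 7.97×10⁶ = 4.14×10⁻¹⁸ A²
I_n = √(4.14×10⁻¹⁸) = 2.03×10⁻⁹ A = 2.03 nA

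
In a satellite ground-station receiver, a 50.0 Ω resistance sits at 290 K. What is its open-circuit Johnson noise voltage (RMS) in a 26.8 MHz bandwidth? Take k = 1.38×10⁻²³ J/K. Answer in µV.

V_n = √(4kTRB)
4kTRB = 4 × 1.38×10⁻²³ × 290 × 5.00×10¹ × 2.68×10⁷ = 2.15×10⁻¹¹ V²
V_n = √(2.15×10⁻¹¹) = 4.63×10⁻⁶ V = 4.63 µV

4.63 µV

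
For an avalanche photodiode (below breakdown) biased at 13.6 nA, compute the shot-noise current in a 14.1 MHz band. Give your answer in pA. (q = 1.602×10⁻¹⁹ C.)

248 pA

I_n = √(2qI·B)
2qI·B = 2 × 1.602×10⁻¹⁹ × 1.36×10⁻⁸ × 1.41×10⁷ = 6.14×10⁻²⁰ A²
I_n = √(6.14×10⁻²⁰) = 2.48×10⁻¹⁰ A = 248 pA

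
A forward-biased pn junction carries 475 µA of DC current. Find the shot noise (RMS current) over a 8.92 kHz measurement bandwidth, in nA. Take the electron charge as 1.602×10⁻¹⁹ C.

I_n = √(2qI·B)
2qI·B = 2 × 1.602×10⁻¹⁹ × 4.75×10⁻⁴ × 8.92×10³ = 1.36×10⁻¹⁸ A²
I_n = √(1.36×10⁻¹⁸) = 1.17×10⁻⁹ A = 1.17 nA

1.17 nA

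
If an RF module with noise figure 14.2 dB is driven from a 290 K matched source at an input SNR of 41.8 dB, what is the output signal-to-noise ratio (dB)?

27.6 dB

By definition F = SNR_in/SNR_out, so in dB: SNR_out = SNR_in − NF
SNR_out = 41.8 − 14.2 = 27.6 dB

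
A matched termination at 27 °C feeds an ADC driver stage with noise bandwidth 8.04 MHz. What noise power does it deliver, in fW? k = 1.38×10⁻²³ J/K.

T = 27 °C + 273.15 = 300.15 K
P_n = kTB = 1.38×10⁻²³ × 300.15 × 8.04×10⁶ = 3.33×10⁻¹⁴ W = 33.3 fW

33.3 fW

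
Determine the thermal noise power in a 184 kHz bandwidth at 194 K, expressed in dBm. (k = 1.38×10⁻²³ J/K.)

P_n = kTB = 1.38×10⁻²³ × 194 × 1.84×10⁵ = 4.93×10⁻¹⁶ W
In dBm: 10 log₁₀(4.93×10⁻¹⁶ / 10⁻³) = −123.1 dBm

−123.1 dBm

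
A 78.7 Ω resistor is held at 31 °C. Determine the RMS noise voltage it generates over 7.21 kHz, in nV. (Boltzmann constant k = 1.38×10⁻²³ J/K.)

97.6 nV

T = 31 °C + 273.15 = 304.15 K
V_n = √(4kTRB)
4kTRB = 4 × 1.38×10⁻²³ × 304.15 × 7.87×10¹ × 7.21×10³ = 9.53×10⁻¹⁵ V²
V_n = √(9.53×10⁻¹⁵) = 9.76×10⁻⁸ V = 97.6 nV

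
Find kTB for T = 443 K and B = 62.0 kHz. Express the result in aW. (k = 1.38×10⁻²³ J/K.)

379 aW

P_n = kTB = 1.38×10⁻²³ × 443 × 6.20×10⁴ = 3.79×10⁻¹⁶ W = 379 aW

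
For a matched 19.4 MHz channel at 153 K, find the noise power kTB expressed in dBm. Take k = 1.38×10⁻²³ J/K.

P_n = kTB = 1.38×10⁻²³ × 153 × 1.94×10⁷ = 4.10×10⁻¹⁴ W
In dBm: 10 log₁₀(4.10×10⁻¹⁴ / 10⁻³) = −103.9 dBm

−103.9 dBm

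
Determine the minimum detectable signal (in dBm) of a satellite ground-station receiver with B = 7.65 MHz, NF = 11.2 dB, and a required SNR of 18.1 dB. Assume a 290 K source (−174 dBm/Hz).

Sensitivity = −174 + 10 log₁₀(B) + NF + SNR_min
= −174 + 68.84 + 11.2 + 18.1
= −75.86 dBm → −75.9 dBm

−75.9 dBm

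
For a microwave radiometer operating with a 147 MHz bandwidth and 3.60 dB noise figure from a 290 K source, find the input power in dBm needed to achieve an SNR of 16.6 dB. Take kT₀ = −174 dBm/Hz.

−72.1 dBm

Sensitivity = −174 + 10 log₁₀(B) + NF + SNR_min
= −174 + 81.67 + 3.60 + 16.6
= −72.13 dBm → −72.1 dBm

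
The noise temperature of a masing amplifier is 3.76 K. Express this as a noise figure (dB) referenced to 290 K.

0.056 dB

F = 1 + T_e/T₀ = 1 + 3.76/290 = 1.01297
NF = 10 log₁₀(1.01297) = 0.056 dB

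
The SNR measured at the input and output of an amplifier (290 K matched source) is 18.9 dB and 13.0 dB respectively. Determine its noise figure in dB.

5.9 dB

NF (dB) = SNR_in(dB) − SNR_out(dB) when the source is at T₀
NF = 18.9 − 13.0 = 5.9 dB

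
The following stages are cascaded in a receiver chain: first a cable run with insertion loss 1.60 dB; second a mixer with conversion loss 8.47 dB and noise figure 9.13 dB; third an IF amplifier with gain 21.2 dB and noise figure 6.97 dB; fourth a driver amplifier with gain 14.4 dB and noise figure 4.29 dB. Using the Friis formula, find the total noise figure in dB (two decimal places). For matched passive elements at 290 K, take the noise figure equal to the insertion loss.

Convert to linear (a loss of L dB is a gain of −L dB): F_i = 10^(NF_i/10), G_i = 10^(G_i,dB/10)
  Stage 1: F_1 = 10^(1.60/10) = 1.445, G_1 = 10^(−1.60/10) = 0.6918
  Stage 2: F_2 = 10^(9.13/10) = 8.185, G_2 = 10^(−8.47/10) = 0.1422
  Stage 3: F_3 = 10^(6.97/10) = 4.977, G_3 = 10^(21.2/10) = 131.8
  Stage 4: F_4 = 10^(4.29/10) = 2.685, G_4 = 10^(14.4/10) = 27.54
Friis cascade:
  F = 1.445 + (8.185 − 1)/0.6918 + (4.977 − 1)/0.09840 + (2.685 − 1)/12.97 = 52.38
NF = 10 log₁₀(52.38) = 17.19 dB

17.19 dB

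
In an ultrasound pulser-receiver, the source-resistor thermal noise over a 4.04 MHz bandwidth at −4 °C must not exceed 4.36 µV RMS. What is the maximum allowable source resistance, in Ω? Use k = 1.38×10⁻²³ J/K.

T = −4 °C + 273.15 = 269.15 K
Johnson–Nyquist: V_n = √(4kTRB) ⇒ R = V_n² / (4kTB)
4kTB = 4 × 1.38×10⁻²³ × 269.15 × 4.04×10⁶ = 6.00×10⁻¹⁴
R = (4.36×10⁻⁶)² / 6.00×10⁻¹⁴ = 3.17×10² Ω = 317 Ω

317 Ω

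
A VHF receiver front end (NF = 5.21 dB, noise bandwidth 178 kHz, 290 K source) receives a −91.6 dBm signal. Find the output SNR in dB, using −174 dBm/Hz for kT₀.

Noise floor: N = −174 + 10 log₁₀(B) + NF
10 log₁₀(1.78×10⁵) = 52.5 dB
N = −174 + 52.5 + 5.21 = −116.29 dBm
SNR = P_sig − N = −91.6 − (−116.29) = 24.69 dB → 24.7 dB

24.7 dB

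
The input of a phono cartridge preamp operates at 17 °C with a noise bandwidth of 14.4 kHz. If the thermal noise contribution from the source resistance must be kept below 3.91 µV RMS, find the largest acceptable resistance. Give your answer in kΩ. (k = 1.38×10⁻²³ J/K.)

66.3 kΩ

T = 17 °C + 273.15 = 290.15 K
Johnson–Nyquist: V_n = √(4kTRB) ⇒ R = V_n² / (4kTB)
4kTB = 4 × 1.38×10⁻²³ × 290.15 × 1.44×10⁴ = 2.31×10⁻¹⁶
R = (3.91×10⁻⁶)² / 2.31×10⁻¹⁶ = 6.63×10⁴ Ω = 66.3 kΩ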